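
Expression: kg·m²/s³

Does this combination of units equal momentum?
No

The expression kg·m²/s³ has dimensions [L^2 M T^-3], but momentum has dimensions [L M T^-1].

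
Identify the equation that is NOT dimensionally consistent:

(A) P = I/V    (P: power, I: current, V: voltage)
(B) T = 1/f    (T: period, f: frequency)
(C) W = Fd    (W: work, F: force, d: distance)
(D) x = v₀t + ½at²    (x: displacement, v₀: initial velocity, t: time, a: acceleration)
(A) P = I/V

The equation (A) P = I/V is dimensionally incorrect.

LHS (P): [L^2 M T^-3]
RHS (I/V): [I^2 L^-2 M^-1 T^3] ✗

The dimensions do not match. The other three equations balance.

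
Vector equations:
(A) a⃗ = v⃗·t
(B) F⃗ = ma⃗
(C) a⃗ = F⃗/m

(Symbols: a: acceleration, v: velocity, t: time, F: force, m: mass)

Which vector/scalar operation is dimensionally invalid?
(A) a⃗ = v⃗·t

(A) a⃗ = v⃗·t: LHS [L T^-2], RHS [L] ✗ — acceleration is velocity per time; should be v⃗/t
(B) F⃗ = ma⃗: LHS [L M T^-2], RHS [L M T^-2] ✓ — Force and acceleration are vectors, mass is a scalar
(C) a⃗ = F⃗/m: LHS [L T^-2], RHS [L T^-2] ✓ — force (vector) divided by mass (scalar)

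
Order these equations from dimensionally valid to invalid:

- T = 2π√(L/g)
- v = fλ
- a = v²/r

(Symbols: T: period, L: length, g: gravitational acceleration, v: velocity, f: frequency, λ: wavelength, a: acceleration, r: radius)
Dimensionally correct: T = 2π√(L/g), v = fλ, a = v²/r
Dimensionally incorrect: none
Ordered (correct first, then incorrect): T = 2π√(L/g), v = fλ, a = v²/r

- T = 2π√(L/g): LHS [T], RHS [T] → correct ✓
- v = fλ: LHS [L T^-1], RHS [L T^-1] → correct ✓
- a = v²/r: LHS [L T^-2], RHS [L T^-2] → correct ✓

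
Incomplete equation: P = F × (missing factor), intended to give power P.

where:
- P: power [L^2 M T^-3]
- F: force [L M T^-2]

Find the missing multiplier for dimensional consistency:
v (velocity), dimensions [L T^-1]

P has dimensions [L^2 M T^-3] and F has dimensions [L M T^-2].
The missing factor must have dimensions [L^2 M T^-3] / [L M T^-2] = [L T^-1], i.e. velocity (v).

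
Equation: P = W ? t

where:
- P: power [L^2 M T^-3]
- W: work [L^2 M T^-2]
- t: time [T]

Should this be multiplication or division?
division (÷): P = W ÷ t

P [L^2 M T^-3]; W [L^2 M T^-2]; t [T].
W × t → [L^2 M T^-1] ✗
W ÷ t → [L^2 M T^-3] ✓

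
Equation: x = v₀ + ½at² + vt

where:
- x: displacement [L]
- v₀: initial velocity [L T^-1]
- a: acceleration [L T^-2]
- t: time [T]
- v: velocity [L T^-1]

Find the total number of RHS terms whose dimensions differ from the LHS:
1

LHS x: [L]
- v₀: [L T^-1] ✗
- ½at²: [L] ✓
- vt: [L] ✓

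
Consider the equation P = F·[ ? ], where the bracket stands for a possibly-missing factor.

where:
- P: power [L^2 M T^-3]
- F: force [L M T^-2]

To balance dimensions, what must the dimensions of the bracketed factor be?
[L T^-1] — velocity (e.g. v)

P has dimensions [L^2 M T^-3]; F has dimensions [L M T^-2].
The bracketed factor must supply [L^2 M T^-3] / [L M T^-2] = [L T^-1].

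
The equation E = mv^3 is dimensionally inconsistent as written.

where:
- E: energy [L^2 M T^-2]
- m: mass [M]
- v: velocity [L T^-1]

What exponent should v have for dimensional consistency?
The exponent of v should be 2: E = mv^2

The LHS E has dimensions [L^2 M T^-2]; v has dimensions [L T^-1].
As written, the RHS mv^3 (exponent 3 on v) has dimensions [L^3 M T^-3], which does not match.
With exponent 2, the RHS mv^2 has dimensions [L^2 M T^-2], matching the LHS.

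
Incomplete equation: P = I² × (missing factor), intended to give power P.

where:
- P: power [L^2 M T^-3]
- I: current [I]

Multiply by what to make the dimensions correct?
R (resistance), dimensions [I^-2 L^2 M T^-3]

P has dimensions [L^2 M T^-3] and I² has dimensions [I^2].
The missing factor must have dimensions [L^2 M T^-3] / [I^2] = [I^-2 L^2 M T^-3], i.e. resistance (R).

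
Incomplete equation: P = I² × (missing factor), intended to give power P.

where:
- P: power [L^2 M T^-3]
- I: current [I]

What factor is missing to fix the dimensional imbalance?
R (resistance), dimensions [I^-2 L^2 M T^-3]

P has dimensions [L^2 M T^-3] and I² has dimensions [I^2].
The missing factor must have dimensions [L^2 M T^-3] / [I^2] = [I^-2 L^2 M T^-3], i.e. resistance (R).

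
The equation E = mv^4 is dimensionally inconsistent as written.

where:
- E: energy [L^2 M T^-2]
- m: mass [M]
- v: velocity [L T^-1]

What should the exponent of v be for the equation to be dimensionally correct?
The exponent of v should be 2: E = mv^2

The LHS E has dimensions [L^2 M T^-2]; v has dimensions [L T^-1].
As written, the RHS mv^4 (exponent 4 on v) has dimensions [L^4 M T^-4], which does not match.
With exponent 2, the RHS mv^2 has dimensions [L^2 M T^-2], matching the LHS.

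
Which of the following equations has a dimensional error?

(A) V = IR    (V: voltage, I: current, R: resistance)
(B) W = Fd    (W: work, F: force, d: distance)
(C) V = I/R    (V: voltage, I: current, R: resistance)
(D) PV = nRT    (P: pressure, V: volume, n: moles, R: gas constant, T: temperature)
(C) V = I/R

The equation (C) V = I/R is dimensionally incorrect.

LHS (V): [I^-1 L^2 M T^-3]
RHS (I/R): [I^3 L^-2 M^-1 T^3] ✗

The dimensions do not match. The other three equations balance.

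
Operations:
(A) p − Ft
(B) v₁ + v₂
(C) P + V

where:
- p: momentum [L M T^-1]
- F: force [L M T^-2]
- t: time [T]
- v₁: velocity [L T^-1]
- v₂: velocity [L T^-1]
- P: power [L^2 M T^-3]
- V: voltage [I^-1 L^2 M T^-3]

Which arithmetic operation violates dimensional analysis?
(C) P + V

(A) p − Ft: p [L M T^-1] and Ft [L M T^-1] — same dimensions ✓
(B) v₁ + v₂: v₁ [L T^-1] and v₂ [L T^-1] — same dimensions ✓
(C) P + V: P [L^2 M T^-3] and V [I^-1 L^2 M T^-3] — different dimensions cannot be added/subtracted ✗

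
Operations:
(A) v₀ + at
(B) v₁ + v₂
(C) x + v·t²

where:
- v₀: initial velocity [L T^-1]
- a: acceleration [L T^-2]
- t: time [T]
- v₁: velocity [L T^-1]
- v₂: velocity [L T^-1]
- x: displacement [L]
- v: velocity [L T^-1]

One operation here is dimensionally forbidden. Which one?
(C) x + v·t²

(A) v₀ + at: v₀ [L T^-1] and at [L T^-1] — same dimensions ✓
(B) v₁ + v₂: v₁ [L T^-1] and v₂ [L T^-1] — same dimensions ✓
(C) x + v·t²: x [L] and v·t² [L T] — different dimensions cannot be added/subtracted ✗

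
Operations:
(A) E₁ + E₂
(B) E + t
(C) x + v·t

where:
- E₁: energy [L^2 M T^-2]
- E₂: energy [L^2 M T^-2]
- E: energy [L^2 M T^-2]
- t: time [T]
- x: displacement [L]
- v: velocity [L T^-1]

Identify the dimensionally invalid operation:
(B) E + t

(A) E₁ + E₂: E₁ [L^2 M T^-2] and E₂ [L^2 M T^-2] — same dimensions ✓
(B) E + t: E [L^2 M T^-2] and t [T] — different dimensions cannot be added/subtracted ✗
(C) x + v·t: x [L] and v·t [L] — same dimensions ✓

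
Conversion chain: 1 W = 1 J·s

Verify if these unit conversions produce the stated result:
The chain is incorrect (it contains an error).

Incorrect: Watt is J/s, not J·s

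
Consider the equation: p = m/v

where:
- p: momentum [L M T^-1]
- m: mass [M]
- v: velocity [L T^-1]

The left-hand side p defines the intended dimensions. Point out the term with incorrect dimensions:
The right-hand side term m/v

p has dimensions [L M T^-1], but m/v has dimensions [L^-1 M T], so the term m/v is dimensionally wrong for p.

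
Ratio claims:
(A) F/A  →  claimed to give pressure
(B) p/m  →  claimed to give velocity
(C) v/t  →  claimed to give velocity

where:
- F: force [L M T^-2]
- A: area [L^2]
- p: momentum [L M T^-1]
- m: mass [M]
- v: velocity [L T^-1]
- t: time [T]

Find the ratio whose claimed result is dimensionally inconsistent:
(C) v/t does not give velocity

(A) F/A: [L^-1 M T^-2] = pressure [L^-1 M T^-2] ✓
(B) p/m: [L T^-1] = velocity [L T^-1] ✓
(C) v/t: [L T^-2] ≠ velocity [L T^-1] ✗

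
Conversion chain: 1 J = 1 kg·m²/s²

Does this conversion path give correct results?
The chain is correct (no errors).

Correct: Joule is defined as kg·m²/s²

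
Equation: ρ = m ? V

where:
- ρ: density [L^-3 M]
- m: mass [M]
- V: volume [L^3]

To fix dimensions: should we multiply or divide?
division (÷): ρ = m ÷ V

ρ [L^-3 M]; m [M]; V [L^3].
m × V → [L^3 M] ✗
m ÷ V → [L^-3 M] ✓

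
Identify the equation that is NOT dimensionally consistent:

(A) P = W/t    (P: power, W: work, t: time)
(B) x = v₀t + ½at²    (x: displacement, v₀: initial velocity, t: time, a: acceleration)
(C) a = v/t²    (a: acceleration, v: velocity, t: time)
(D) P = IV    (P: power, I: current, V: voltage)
(C) a = v/t²

The equation (C) a = v/t² is dimensionally incorrect.

LHS (a): [L T^-2]
RHS (v/t²): [L T^-3] ✗

The dimensions do not match. The other three equations balance.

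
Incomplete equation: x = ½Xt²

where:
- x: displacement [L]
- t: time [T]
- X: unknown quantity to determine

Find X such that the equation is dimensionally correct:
X = a (acceleration), dimensions [L T^-2]

x has dimensions [L]; the rest of the RHS (½ t²) has dimensions [T^2].
So X must have dimensions [L T^-2] — X = a (acceleration).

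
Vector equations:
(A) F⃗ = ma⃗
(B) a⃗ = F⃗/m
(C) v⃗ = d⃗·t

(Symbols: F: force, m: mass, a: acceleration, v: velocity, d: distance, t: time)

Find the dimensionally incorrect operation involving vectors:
(C) v⃗ = d⃗·t

(A) F⃗ = ma⃗: LHS [L M T^-2], RHS [L M T^-2] ✓ — Force and acceleration are vectors, mass is a scalar
(B) a⃗ = F⃗/m: LHS [L T^-2], RHS [L T^-2] ✓ — force (vector) divided by mass (scalar)
(C) v⃗ = d⃗·t: LHS [L T^-1], RHS [L T] ✗ — velocity is displacement per time; should be d⃗/t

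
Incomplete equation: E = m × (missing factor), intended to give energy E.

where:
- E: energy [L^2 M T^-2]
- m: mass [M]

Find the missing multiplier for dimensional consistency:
v² (velocity squared), dimensions [L^2 T^-2]

E has dimensions [L^2 M T^-2] and m has dimensions [M].
The missing factor must have dimensions [L^2 M T^-2] / [M] = [L^2 T^-2], i.e. velocity squared (v²).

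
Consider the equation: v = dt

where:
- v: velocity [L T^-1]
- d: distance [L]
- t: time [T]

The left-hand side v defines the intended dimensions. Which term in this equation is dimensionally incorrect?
The right-hand side term dt

v has dimensions [L T^-1], but dt has dimensions [L T], so the term dt is dimensionally wrong for v.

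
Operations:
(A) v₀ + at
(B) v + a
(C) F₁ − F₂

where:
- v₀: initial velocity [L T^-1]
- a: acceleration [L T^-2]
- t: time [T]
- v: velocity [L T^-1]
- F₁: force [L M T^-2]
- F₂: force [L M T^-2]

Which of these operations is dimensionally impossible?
(B) v + a

(A) v₀ + at: v₀ [L T^-1] and at [L T^-1] — same dimensions ✓
(B) v + a: v [L T^-1] and a [L T^-2] — different dimensions cannot be added/subtracted ✗
(C) F₁ − F₂: F₁ [L M T^-2] and F₂ [L M T^-2] — same dimensions ✓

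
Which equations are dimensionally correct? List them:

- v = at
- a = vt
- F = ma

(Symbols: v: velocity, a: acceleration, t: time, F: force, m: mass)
Dimensionally correct: v = at, F = ma
Dimensionally incorrect: a = vt
Ordered (correct first, then incorrect): v = at, F = ma, a = vt

- v = at: LHS [L T^-1], RHS [L T^-1] → correct ✓
- a = vt: LHS [L T^-2], RHS [L] → incorrect ✗
- F = ma: LHS [L M T^-2], RHS [L M T^-2] → correct ✓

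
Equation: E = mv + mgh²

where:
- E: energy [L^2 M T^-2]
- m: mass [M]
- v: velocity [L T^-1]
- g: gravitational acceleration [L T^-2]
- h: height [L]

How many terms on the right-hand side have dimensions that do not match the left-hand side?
2

LHS E: [L^2 M T^-2]
- mv: [L M T^-1] ✗
- mgh²: [L^3 M T^-2] ✗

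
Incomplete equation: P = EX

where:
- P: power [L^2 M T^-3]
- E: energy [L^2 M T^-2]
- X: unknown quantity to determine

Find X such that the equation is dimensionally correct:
X = f (inverse time / frequency (1/t)), dimensions [T^-1]

P has dimensions [L^2 M T^-3]; the rest of the RHS (E) has dimensions [L^2 M T^-2].
So X must have dimensions [T^-1] — X = f (inverse time / frequency (1/t)).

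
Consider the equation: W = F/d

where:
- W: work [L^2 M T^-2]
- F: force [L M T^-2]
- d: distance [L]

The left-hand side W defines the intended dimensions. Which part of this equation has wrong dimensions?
The right-hand side term F/d

W has dimensions [L^2 M T^-2], but F/d has dimensions [M T^-2], so the term F/d is dimensionally wrong for W.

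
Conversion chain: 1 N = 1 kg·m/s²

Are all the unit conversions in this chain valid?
The chain is correct (no errors).

Correct: Newton is defined as kg·m/s²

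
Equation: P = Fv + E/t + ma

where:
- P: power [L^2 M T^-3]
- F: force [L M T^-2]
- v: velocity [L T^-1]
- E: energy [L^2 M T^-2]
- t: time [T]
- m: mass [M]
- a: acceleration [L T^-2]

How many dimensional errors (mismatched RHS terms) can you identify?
1

LHS P: [L^2 M T^-3]
- Fv: [L^2 M T^-3] ✓
- E/t: [L^2 M T^-3] ✓
- ma: [L M T^-2] ✗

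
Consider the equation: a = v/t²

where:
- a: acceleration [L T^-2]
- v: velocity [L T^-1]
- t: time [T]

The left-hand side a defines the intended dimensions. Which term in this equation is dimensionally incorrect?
The right-hand side term v/t²

a has dimensions [L T^-2], but v/t² has dimensions [L T^-3], so the term v/t² is dimensionally wrong for a.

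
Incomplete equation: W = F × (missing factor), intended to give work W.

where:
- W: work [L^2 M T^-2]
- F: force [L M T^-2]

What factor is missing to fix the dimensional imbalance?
d (distance), dimensions [L]

W has dimensions [L^2 M T^-2] and F has dimensions [L M T^-2].
The missing factor must have dimensions [L^2 M T^-2] / [L M T^-2] = [L], i.e. distance (d).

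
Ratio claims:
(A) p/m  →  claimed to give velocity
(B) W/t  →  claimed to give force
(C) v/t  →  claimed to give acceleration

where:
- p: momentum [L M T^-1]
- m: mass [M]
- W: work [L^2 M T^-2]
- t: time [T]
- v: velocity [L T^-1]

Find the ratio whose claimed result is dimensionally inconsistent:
(B) W/t does not give force

(A) p/m: [L T^-1] = velocity [L T^-1] ✓
(B) W/t: [L^2 M T^-3] ≠ force [L M T^-2] ✗
(C) v/t: [L T^-2] = acceleration [L T^-2] ✓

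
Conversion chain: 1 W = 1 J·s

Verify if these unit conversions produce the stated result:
The chain is incorrect (it contains an error).

Incorrect: Watt is J/s, not J·s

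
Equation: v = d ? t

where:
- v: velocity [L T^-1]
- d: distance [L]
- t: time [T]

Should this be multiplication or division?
division (÷): v = d ÷ t

v [L T^-1]; d [L]; t [T].
d × t → [L T] ✗
d ÷ t → [L T^-1] ✓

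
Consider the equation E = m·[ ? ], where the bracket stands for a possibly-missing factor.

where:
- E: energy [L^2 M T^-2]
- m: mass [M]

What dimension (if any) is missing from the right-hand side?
[L^2 T^-2] — velocity squared (e.g. v²)

E has dimensions [L^2 M T^-2]; m has dimensions [M].
The bracketed factor must supply [L^2 M T^-2] / [M] = [L^2 T^-2].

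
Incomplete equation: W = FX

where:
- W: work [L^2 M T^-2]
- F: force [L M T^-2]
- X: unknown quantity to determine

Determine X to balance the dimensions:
X = d (distance), dimensions [L]

W has dimensions [L^2 M T^-2]; the rest of the RHS (F) has dimensions [L M T^-2].
So X must have dimensions [L] — X = d (distance).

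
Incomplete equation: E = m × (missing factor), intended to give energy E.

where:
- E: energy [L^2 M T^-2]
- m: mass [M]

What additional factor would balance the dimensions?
v² (velocity squared), dimensions [L^2 T^-2]

E has dimensions [L^2 M T^-2] and m has dimensions [M].
The missing factor must have dimensions [L^2 M T^-2] / [M] = [L^2 T^-2], i.e. velocity squared (v²).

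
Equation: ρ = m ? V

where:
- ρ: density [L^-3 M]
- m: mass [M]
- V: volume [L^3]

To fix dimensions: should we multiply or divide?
division (÷): ρ = m ÷ V

ρ [L^-3 M]; m [M]; V [L^3].
m × V → [L^3 M] ✗
m ÷ V → [L^-3 M] ✓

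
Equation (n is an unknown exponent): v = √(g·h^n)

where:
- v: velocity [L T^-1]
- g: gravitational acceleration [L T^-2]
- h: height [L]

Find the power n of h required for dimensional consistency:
n = 1

v has dimensions [L T^-1]; h has dimensions [L].
With n = 1: √(g·h^1) has dimensions [L T^-1], matching the LHS ✓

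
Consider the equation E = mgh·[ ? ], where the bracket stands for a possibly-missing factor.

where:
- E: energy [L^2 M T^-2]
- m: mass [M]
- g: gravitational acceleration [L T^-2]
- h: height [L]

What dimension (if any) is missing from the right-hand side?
Nothing is missing — the bracketed factor must be dimensionless.

E has dimensions [L^2 M T^-2] and mgh already has dimensions [L^2 M T^-2], so E = mgh is dimensionally complete.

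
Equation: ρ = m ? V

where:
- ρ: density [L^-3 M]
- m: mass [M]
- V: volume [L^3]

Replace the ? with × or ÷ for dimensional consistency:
division (÷): ρ = m ÷ V

ρ [L^-3 M]; m [M]; V [L^3].
m × V → [L^3 M] ✗
m ÷ V → [L^-3 M] ✓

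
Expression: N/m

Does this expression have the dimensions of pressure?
No

The expression N/m has dimensions [M T^-2], but pressure has dimensions [L^-1 M T^-2].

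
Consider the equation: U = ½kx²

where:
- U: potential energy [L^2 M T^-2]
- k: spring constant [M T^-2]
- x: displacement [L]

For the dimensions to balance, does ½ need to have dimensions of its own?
No

U has dimensions [L^2 M T^-2] and kx² already has dimensions [L^2 M T^-2], so the equation balances without ½ contributing any dimensions. ½ is a pure (dimensionless) number; changing or removing it would not affect dimensional consistency.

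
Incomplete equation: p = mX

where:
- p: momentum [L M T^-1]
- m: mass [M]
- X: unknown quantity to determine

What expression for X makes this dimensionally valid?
X = v (velocity), dimensions [L T^-1]

p has dimensions [L M T^-1]; the rest of the RHS (m) has dimensions [M].
So X must have dimensions [L T^-1] — X = v (velocity).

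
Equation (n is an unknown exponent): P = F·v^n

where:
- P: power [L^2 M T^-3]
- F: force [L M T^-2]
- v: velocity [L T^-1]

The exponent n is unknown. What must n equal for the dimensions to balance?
n = 1

P has dimensions [L^2 M T^-3]; v has dimensions [L T^-1].
The rest of the RHS has dimensions [L M T^-2], so v^n must supply [L T^-1].
With n = 1: F·v^1 has dimensions [L^2 M T^-3], matching the LHS ✓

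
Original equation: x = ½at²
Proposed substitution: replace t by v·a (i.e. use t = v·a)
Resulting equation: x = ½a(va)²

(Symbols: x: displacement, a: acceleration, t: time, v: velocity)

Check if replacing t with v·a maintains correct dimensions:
No

[t] = [T] and [v·a] = [L^2 T^-3]. These differ, so the substitution replaces a quantity by one of different dimensions and the result x = ½a(va)² has LHS [L] vs RHS [L^5 T^-8] — inconsistent.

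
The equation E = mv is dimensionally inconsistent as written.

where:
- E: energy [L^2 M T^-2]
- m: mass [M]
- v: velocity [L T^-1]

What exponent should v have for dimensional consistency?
The exponent of v should be 2: E = mv^2

The LHS E has dimensions [L^2 M T^-2]; v has dimensions [L T^-1].
As written, the RHS mv (exponent 1 on v) has dimensions [L M T^-1], which does not match.
With exponent 2, the RHS mv^2 has dimensions [L^2 M T^-2], matching the LHS.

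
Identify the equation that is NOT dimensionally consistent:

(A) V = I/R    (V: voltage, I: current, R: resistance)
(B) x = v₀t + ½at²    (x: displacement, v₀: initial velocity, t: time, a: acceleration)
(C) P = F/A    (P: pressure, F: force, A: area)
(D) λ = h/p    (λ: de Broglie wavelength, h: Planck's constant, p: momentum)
(A) V = I/R

The equation (A) V = I/R is dimensionally incorrect.

LHS (V): [I^-1 L^2 M T^-3]
RHS (I/R): [I^3 L^-2 M^-1 T^3] ✗

The dimensions do not match. The other three equations balance.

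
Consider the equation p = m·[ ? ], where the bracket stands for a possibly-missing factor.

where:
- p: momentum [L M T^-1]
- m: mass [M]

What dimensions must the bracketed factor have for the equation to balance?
[L T^-1] — velocity (e.g. v)

p has dimensions [L M T^-1]; m has dimensions [M].
The bracketed factor must supply [L M T^-1] / [M] = [L T^-1].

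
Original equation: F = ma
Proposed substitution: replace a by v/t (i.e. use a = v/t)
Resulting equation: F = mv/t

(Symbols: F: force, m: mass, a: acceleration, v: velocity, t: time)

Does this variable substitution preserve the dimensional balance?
Yes

[a] = [L T^-2] and [v/t] = [L T^-2]. These match, so the substitution replaces a quantity by one of the same dimensions and the result F = mv/t has LHS [L M T^-2] vs RHS [L M T^-2] — still consistent.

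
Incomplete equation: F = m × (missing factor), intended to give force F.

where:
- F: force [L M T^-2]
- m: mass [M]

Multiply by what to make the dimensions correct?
a (acceleration), dimensions [L T^-2]

F has dimensions [L M T^-2] and m has dimensions [M].
The missing factor must have dimensions [L M T^-2] / [M] = [L T^-2], i.e. acceleration (a).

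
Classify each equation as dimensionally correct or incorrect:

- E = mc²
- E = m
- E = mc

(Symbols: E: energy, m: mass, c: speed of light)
Dimensionally correct: E = mc²
Dimensionally incorrect: E = m, E = mc
Ordered (correct first, then incorrect): E = mc², E = m, E = mc

- E = mc²: LHS [L^2 M T^-2], RHS [L^2 M T^-2] → correct ✓
- E = m: LHS [L^2 M T^-2], RHS [M] → incorrect ✗
- E = mc: LHS [L^2 M T^-2], RHS [L M T^-1] → incorrect ✗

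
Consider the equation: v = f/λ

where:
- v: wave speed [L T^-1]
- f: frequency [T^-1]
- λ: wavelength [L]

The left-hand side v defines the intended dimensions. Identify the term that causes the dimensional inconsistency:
The right-hand side term f/λ

v has dimensions [L T^-1], but f/λ has dimensions [L^-1 T^-1], so the term f/λ is dimensionally wrong for v.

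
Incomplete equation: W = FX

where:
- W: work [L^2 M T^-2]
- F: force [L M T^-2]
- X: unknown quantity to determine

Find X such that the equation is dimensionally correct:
X = d (distance), dimensions [L]

W has dimensions [L^2 M T^-2]; the rest of the RHS (F) has dimensions [L M T^-2].
So X must have dimensions [L] — X = d (distance).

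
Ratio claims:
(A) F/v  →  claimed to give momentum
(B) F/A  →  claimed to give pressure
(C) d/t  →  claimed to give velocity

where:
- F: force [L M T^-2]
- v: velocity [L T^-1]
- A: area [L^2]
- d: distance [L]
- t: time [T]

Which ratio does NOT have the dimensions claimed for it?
(A) F/v does not give momentum

(A) F/v: [M T^-1] ≠ momentum [L M T^-1] ✗
(B) F/A: [L^-1 M T^-2] = pressure [L^-1 M T^-2] ✓
(C) d/t: [L T^-1] = velocity [L T^-1] ✓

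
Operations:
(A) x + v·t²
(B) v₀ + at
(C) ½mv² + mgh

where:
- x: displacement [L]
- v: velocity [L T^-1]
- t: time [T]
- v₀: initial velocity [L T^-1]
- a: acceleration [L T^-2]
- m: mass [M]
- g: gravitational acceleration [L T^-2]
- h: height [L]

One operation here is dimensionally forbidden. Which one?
(A) x + v·t²

(A) x + v·t²: x [L] and v·t² [L T] — different dimensions cannot be added/subtracted ✗
(B) v₀ + at: v₀ [L T^-1] and at [L T^-1] — same dimensions ✓
(C) ½mv² + mgh: ½mv² [L^2 M T^-2] and mgh [L^2 M T^-2] — same dimensions ✓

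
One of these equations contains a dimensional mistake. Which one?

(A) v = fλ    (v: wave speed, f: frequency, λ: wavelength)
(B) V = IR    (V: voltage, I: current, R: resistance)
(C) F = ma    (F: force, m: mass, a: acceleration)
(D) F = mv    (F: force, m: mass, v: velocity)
(D) F = mv

The equation (D) F = mv is dimensionally incorrect.

LHS (F): [L M T^-2]
RHS (mv): [L M T^-1] ✗

The dimensions do not match. The other three equations balance.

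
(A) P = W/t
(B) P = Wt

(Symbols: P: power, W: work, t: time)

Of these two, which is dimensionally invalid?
(B)

(A) P = W/t: LHS [L^2 M T^-3], RHS [L^2 M T^-3] ✓
(B) P = Wt: LHS [L^2 M T^-3], RHS [L^2 M T^-1] ✗

Expression (B) P = Wt is dimensionally incorrect.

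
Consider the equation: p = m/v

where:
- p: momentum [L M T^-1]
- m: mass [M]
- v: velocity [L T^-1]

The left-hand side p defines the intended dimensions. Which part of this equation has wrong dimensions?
The right-hand side term m/v

p has dimensions [L M T^-1], but m/v has dimensions [L^-1 M T], so the term m/v is dimensionally wrong for p.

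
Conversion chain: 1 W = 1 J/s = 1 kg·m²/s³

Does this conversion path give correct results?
The chain is correct (no errors).

Correct: Watt is Joule per second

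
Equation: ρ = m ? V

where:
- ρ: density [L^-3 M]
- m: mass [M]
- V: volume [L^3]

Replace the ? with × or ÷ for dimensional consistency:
division (÷): ρ = m ÷ V

ρ [L^-3 M]; m [M]; V [L^3].
m × V → [L^3 M] ✗
m ÷ V → [L^-3 M] ✓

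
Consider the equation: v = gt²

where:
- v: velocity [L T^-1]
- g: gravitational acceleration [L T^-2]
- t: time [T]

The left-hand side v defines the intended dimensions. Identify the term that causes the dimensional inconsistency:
The right-hand side term gt²

v has dimensions [L T^-1], but gt² has dimensions [L], so the term gt² is dimensionally wrong for v.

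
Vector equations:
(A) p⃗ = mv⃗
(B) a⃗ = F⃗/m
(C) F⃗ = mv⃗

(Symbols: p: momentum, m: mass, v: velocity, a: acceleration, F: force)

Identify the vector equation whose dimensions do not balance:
(C) F⃗ = mv⃗

(A) p⃗ = mv⃗: LHS [L M T^-1], RHS [L M T^-1] ✓ — mass (scalar) times velocity (vector)
(B) a⃗ = F⃗/m: LHS [L T^-2], RHS [L T^-2] ✓ — force (vector) divided by mass (scalar)
(C) F⃗ = mv⃗: LHS [L M T^-2], RHS [L M T^-1] ✗ — mass times velocity is momentum, not force; should be ma⃗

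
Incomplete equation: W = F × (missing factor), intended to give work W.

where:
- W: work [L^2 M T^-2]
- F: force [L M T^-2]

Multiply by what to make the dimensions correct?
d (distance), dimensions [L]

W has dimensions [L^2 M T^-2] and F has dimensions [L M T^-2].
The missing factor must have dimensions [L^2 M T^-2] / [L M T^-2] = [L], i.e. distance (d).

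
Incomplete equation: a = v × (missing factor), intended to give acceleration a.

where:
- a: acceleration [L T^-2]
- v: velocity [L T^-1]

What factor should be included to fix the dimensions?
1/t (inverse time), dimensions [T^-1]

a has dimensions [L T^-2] and v has dimensions [L T^-1].
The missing factor must have dimensions [L T^-2] / [L T^-1] = [T^-1], i.e. inverse time (1/t).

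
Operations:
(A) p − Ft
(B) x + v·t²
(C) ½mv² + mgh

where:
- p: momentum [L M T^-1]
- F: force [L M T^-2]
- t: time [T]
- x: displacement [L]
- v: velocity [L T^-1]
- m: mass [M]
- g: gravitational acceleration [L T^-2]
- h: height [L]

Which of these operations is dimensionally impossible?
(B) x + v·t²

(A) p − Ft: p [L M T^-1] and Ft [L M T^-1] — same dimensions ✓
(B) x + v·t²: x [L] and v·t² [L T] — different dimensions cannot be added/subtracted ✗
(C) ½mv² + mgh: ½mv² [L^2 M T^-2] and mgh [L^2 M T^-2] — same dimensions ✓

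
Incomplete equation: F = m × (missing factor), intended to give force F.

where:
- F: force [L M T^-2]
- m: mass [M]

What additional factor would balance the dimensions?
a (acceleration), dimensions [L T^-2]

F has dimensions [L M T^-2] and m has dimensions [M].
The missing factor must have dimensions [L M T^-2] / [M] = [L T^-2], i.e. acceleration (a).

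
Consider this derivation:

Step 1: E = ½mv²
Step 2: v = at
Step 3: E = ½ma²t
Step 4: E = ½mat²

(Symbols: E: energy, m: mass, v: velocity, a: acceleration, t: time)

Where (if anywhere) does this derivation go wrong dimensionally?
Step 3

Step 1: E = ½mv² → LHS [L^2 M T^-2], RHS [L^2 M T^-2] ✓
Step 2: v = at → LHS [L T^-1], RHS [L T^-1] ✓
Step 3: E = ½ma²t → LHS [L^2 M T^-2], RHS [L^2 M T^-3] ✗

The first dimensional inconsistency appears in step 3: E = ½ma²t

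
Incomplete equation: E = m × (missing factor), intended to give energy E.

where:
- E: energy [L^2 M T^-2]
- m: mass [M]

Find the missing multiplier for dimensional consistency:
v² (velocity squared), dimensions [L^2 T^-2]

E has dimensions [L^2 M T^-2] and m has dimensions [M].
The missing factor must have dimensions [L^2 M T^-2] / [M] = [L^2 T^-2], i.e. velocity squared (v²).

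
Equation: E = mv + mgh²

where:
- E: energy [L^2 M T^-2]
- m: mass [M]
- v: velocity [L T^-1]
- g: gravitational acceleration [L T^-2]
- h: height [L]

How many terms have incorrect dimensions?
2

LHS E: [L^2 M T^-2]
- mv: [L M T^-1] ✗
- mgh²: [L^3 M T^-2] ✗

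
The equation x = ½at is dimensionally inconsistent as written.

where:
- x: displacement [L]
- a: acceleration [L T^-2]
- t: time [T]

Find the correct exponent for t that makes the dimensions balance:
The exponent of t should be 2: x = ½at^2

The LHS x has dimensions [L]; t has dimensions [T].
As written, the RHS ½at (exponent 1 on t) has dimensions [L T^-1], which does not match.
With exponent 2, the RHS ½at^2 has dimensions [L], matching the LHS.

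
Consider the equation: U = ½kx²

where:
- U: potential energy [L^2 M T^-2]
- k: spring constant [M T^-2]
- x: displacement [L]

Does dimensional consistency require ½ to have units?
No

U has dimensions [L^2 M T^-2] and kx² already has dimensions [L^2 M T^-2], so the equation balances without ½ contributing any dimensions. ½ is a pure (dimensionless) number; changing or removing it would not affect dimensional consistency.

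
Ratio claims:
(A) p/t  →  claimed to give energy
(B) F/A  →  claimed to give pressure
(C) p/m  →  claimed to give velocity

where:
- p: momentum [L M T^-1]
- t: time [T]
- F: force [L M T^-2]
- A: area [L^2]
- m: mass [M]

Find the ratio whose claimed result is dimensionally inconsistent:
(A) p/t does not give energy

(A) p/t: [L M T^-2] ≠ energy [L^2 M T^-2] ✗
(B) F/A: [L^-1 M T^-2] = pressure [L^-1 M T^-2] ✓
(C) p/m: [L T^-1] = velocity [L T^-1] ✓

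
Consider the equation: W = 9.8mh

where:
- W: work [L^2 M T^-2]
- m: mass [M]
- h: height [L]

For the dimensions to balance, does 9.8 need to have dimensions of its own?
Yes

W has dimensions [L^2 M T^-2], while mh alone has dimensions [L M]. For the equation to balance, the factor 9.8 must carry dimensions [L T^-2] — it is a dimensional constant (a numerical value of a physical quantity with its units suppressed), not a pure number.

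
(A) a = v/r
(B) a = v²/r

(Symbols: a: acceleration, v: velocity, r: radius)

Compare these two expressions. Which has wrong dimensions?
(A)

(A) a = v/r: LHS [L T^-2], RHS [T^-1] ✗
(B) a = v²/r: LHS [L T^-2], RHS [L T^-2] ✓

Expression (A) a = v/r is dimensionally incorrect.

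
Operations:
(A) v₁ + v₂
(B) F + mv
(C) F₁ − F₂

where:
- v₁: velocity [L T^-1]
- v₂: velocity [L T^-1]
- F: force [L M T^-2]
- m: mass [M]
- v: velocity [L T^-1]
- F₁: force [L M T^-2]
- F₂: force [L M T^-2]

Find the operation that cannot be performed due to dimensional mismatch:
(B) F + mv

(A) v₁ + v₂: v₁ [L T^-1] and v₂ [L T^-1] — same dimensions ✓
(B) F + mv: F [L M T^-2] and mv [L M T^-1] — different dimensions cannot be added/subtracted ✗
(C) F₁ − F₂: F₁ [L M T^-2] and F₂ [L M T^-2] — same dimensions ✓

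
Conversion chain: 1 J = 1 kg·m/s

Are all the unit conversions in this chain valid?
The chain is incorrect (it contains an error).

Incorrect: Joule is kg·m²/s², not kg·m/s (that is momentum)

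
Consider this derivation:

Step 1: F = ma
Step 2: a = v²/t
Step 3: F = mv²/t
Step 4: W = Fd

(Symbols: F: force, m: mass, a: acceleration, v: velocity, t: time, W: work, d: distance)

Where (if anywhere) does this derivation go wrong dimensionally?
Step 2

Step 1: F = ma → LHS [L M T^-2], RHS [L M T^-2] ✓
Step 2: a = v²/t → LHS [L T^-2], RHS [L^2 T^-3] ✗

The first dimensional inconsistency appears in step 2: a = v²/t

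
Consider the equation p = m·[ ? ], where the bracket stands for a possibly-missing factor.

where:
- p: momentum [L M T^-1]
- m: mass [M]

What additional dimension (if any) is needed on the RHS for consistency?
[L T^-1] — velocity (e.g. v)

p has dimensions [L M T^-1]; m has dimensions [M].
The bracketed factor must supply [L M T^-1] / [M] = [L T^-1].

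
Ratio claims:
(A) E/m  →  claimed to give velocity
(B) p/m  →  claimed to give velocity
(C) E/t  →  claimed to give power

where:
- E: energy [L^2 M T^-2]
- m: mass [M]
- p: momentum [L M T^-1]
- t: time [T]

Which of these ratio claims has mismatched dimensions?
(A) E/m does not give velocity

(A) E/m: [L^2 T^-2] ≠ velocity [L T^-1] ✗
(B) p/m: [L T^-1] = velocity [L T^-1] ✓
(C) E/t: [L^2 M T^-3] = power [L^2 M T^-3] ✓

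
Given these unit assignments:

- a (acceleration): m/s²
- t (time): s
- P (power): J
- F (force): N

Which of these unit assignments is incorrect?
P

The variable P (power) should have units W, not J.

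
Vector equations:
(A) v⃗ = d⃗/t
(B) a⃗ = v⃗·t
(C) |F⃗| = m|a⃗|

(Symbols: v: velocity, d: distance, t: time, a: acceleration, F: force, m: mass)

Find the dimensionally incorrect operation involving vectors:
(B) a⃗ = v⃗·t

(A) v⃗ = d⃗/t: LHS [L T^-1], RHS [L T^-1] ✓ — displacement (vector) divided by time (scalar)
(B) a⃗ = v⃗·t: LHS [L T^-2], RHS [L] ✗ — acceleration is velocity per time; should be v⃗/t
(C) |F⃗| = m|a⃗|: LHS [L M T^-2], RHS [L M T^-2] ✓ — magnitudes of vectors are scalars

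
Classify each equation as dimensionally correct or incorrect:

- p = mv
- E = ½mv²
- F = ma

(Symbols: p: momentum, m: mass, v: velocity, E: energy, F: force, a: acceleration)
Dimensionally correct: p = mv, E = ½mv², F = ma
Dimensionally incorrect: none
Ordered (correct first, then incorrect): p = mv, E = ½mv², F = ma

- p = mv: LHS [L M T^-1], RHS [L M T^-1] → correct ✓
- E = ½mv²: LHS [L^2 M T^-2], RHS [L^2 M T^-2] → correct ✓
- F = ma: LHS [L M T^-2], RHS [L M T^-2] → correct ✓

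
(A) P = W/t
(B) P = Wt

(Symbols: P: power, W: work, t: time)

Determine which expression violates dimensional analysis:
(B)

(A) P = W/t: LHS [L^2 M T^-3], RHS [L^2 M T^-3] ✓
(B) P = Wt: LHS [L^2 M T^-3], RHS [L^2 M T^-1] ✗

Expression (B) P = Wt is dimensionally incorrect.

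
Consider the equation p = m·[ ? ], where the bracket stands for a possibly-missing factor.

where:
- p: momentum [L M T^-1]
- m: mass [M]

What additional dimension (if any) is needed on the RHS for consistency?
[L T^-1] — velocity (e.g. v)

p has dimensions [L M T^-1]; m has dimensions [M].
The bracketed factor must supply [L M T^-1] / [M] = [L T^-1].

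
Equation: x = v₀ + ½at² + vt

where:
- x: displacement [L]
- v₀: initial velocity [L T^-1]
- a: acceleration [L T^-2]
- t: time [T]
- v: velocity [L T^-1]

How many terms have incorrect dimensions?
1

LHS x: [L]
- v₀: [L T^-1] ✗
- ½at²: [L] ✓
- vt: [L] ✓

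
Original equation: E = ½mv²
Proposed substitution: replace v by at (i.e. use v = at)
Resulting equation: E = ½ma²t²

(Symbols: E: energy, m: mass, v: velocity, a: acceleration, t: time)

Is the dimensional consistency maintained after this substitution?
Yes

[v] = [L T^-1] and [at] = [L T^-1]. These match, so the substitution replaces a quantity by one of the same dimensions and the result E = ½ma²t² has LHS [L^2 M T^-2] vs RHS [L^2 M T^-2] — still consistent.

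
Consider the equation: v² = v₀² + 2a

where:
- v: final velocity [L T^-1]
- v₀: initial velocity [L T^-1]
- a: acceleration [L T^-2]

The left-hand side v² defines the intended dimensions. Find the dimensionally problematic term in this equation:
The term 2a

Checking each RHS term against the LHS:
- v₀²: [L^2 T^-2] — matches v² [L^2 T^-2] ✓
- 2a: [L T^-2] — does NOT match v² [L^2 T^-2] ✗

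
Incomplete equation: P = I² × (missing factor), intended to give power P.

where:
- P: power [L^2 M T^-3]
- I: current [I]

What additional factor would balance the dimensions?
R (resistance), dimensions [I^-2 L^2 M T^-3]

P has dimensions [L^2 M T^-3] and I² has dimensions [I^2].
The missing factor must have dimensions [L^2 M T^-3] / [I^2] = [I^-2 L^2 M T^-3], i.e. resistance (R).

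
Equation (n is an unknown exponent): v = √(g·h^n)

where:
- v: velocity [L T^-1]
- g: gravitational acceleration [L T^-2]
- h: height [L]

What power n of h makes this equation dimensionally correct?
n = 1

v has dimensions [L T^-1]; h has dimensions [L].
With n = 1: √(g·h^1) has dimensions [L T^-1], matching the LHS ✓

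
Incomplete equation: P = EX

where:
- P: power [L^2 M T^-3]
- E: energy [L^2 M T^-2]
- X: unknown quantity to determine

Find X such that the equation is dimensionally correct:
X = f (inverse time / frequency (1/t)), dimensions [T^-1]

P has dimensions [L^2 M T^-3]; the rest of the RHS (E) has dimensions [L^2 M T^-2].
So X must have dimensions [T^-1] — X = f (inverse time / frequency (1/t)).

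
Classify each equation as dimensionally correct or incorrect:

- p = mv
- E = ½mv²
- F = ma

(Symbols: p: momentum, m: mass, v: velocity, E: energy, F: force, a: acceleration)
Dimensionally correct: p = mv, E = ½mv², F = ma
Dimensionally incorrect: none
Ordered (correct first, then incorrect): p = mv, E = ½mv², F = ma

- p = mv: LHS [L M T^-1], RHS [L M T^-1] → correct ✓
- E = ½mv²: LHS [L^2 M T^-2], RHS [L^2 M T^-2] → correct ✓
- F = ma: LHS [L M T^-2], RHS [L M T^-2] → correct ✓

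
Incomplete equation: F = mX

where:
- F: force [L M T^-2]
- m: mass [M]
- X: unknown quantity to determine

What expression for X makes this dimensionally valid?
X = a (acceleration), dimensions [L T^-2]

F has dimensions [L M T^-2]; the rest of the RHS (m) has dimensions [M].
So X must have dimensions [L T^-2] — X = a (acceleration).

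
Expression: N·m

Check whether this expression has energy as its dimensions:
Yes

The expression N·m has dimensions [L^2 M T^-2], which is exactly energy [L^2 M T^-2].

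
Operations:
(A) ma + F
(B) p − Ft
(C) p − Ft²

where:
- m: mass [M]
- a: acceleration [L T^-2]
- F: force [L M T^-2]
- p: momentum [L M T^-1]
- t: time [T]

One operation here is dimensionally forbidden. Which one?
(C) p − Ft²

(A) ma + F: ma [L M T^-2] and F [L M T^-2] — same dimensions ✓
(B) p − Ft: p [L M T^-1] and Ft [L M T^-1] — same dimensions ✓
(C) p − Ft²: p [L M T^-1] and Ft² [L M] — different dimensions cannot be added/subtracted ✗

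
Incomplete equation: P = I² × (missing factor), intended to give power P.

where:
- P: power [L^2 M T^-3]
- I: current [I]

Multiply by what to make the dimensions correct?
R (resistance), dimensions [I^-2 L^2 M T^-3]

P has dimensions [L^2 M T^-3] and I² has dimensions [I^2].
The missing factor must have dimensions [L^2 M T^-3] / [I^2] = [I^-2 L^2 M T^-3], i.e. resistance (R).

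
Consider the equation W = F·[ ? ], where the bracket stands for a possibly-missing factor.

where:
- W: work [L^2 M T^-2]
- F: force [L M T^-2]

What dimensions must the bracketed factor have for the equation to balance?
[L] — length (e.g. a distance d)

W has dimensions [L^2 M T^-2]; F has dimensions [L M T^-2].
The bracketed factor must supply [L^2 M T^-2] / [L M T^-2] = [L].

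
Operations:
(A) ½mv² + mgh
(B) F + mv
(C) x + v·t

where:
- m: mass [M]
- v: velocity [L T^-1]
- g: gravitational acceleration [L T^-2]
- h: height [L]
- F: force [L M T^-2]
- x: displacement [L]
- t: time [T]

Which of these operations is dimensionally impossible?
(B) F + mv

(A) ½mv² + mgh: ½mv² [L^2 M T^-2] and mgh [L^2 M T^-2] — same dimensions ✓
(B) F + mv: F [L M T^-2] and mv [L M T^-1] — different dimensions cannot be added/subtracted ✗
(C) x + v·t: x [L] and v·t [L] — same dimensions ✓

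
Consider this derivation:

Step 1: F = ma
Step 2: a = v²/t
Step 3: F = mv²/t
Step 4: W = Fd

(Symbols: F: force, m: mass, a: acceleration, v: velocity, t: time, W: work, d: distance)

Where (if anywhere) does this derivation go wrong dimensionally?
Step 2

Step 1: F = ma → LHS [L M T^-2], RHS [L M T^-2] ✓
Step 2: a = v²/t → LHS [L T^-2], RHS [L^2 T^-3] ✗

The first dimensional inconsistency appears in step 2: a = v²/t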